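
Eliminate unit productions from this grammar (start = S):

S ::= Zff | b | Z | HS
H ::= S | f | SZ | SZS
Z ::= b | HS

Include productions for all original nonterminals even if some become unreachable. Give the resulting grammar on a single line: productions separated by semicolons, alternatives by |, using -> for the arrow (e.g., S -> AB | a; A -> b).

S -> b | HS | Zff; H -> b | f | HS | SZ | SZS | Zff; Z -> b | HS

Unit productions: H->S, S->Z.
Unit pairs (A ⇒* B via units): (H,S), (H,Z), (S,Z).
S: inherits non-unit rules of {S, Z} → HS | Zff | b.
H: inherits non-unit rules of {H, S, Z} → HS | SZ | SZS | Zff | b | f.
Z: inherits non-unit rules of {Z} → HS | b.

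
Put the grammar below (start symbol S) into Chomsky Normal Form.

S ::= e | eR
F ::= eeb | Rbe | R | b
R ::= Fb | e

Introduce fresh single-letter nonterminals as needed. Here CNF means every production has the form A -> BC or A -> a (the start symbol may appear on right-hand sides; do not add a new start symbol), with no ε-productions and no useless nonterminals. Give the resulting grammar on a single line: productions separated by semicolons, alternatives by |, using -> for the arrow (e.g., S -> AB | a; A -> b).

S -> e | BR; A -> b; B -> e; C -> BA; D -> AB; F -> b | e | BC | FA | RD; R -> e | FA

No ε-productions.
After unit-elimination: S -> e | eR; F -> b | e | Fb | Rbe | eeb; R -> e | Fb.
TERM: introduce A -> b, B -> e and substitute in every rule of length ≥2.
BIN: F -> BBA becomes F -> BC, C -> BA; F -> RAB becomes F -> RD, D -> AB.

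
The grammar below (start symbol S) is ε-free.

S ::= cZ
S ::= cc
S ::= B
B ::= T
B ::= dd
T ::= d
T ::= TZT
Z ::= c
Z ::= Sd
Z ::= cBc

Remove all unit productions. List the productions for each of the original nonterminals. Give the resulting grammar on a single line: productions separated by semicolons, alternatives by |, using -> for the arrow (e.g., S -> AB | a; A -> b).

S -> d | cZ | cc | dd | TZT; B -> d | dd | TZT; T -> d | TZT; Z -> c | Sd | cBc

Unit productions: B->T, S->B.
Unit pairs (A ⇒* B via units): (B,T), (S,B), (S,T).
S: inherits non-unit rules of {B, S, T} → TZT | cZ | cc | d | dd.
B: inherits non-unit rules of {B, T} → TZT | d | dd.
T: inherits non-unit rules of {T} → TZT | d.
Z: inherits non-unit rules of {Z} → Sd | c | cBc.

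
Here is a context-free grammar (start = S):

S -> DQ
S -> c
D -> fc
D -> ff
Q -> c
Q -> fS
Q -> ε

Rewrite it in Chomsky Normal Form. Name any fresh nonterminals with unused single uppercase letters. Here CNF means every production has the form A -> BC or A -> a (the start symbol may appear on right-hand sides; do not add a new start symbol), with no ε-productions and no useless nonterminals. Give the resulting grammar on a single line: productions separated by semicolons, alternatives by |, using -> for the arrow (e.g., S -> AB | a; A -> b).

S -> c | AA | AB | DQ; A -> f; B -> c; D -> AA | AB; Q -> c | AS

Nullable: {Q}; after ε-elimination: S -> D | c | DQ; D -> fc | ff; Q -> c | fS.
After unit-elimination: S -> c | DQ | fc | ff; D -> fc | ff; Q -> c | fS.
TERM: introduce B -> c, A -> f and substitute in every rule of length ≥2.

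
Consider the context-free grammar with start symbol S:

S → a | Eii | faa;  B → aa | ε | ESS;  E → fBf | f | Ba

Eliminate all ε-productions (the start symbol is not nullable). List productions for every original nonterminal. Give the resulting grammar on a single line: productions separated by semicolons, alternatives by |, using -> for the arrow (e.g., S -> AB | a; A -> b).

S -> a | Eii | faa; B -> aa | ESS; E -> a | f | Ba | ff | fBf

Nullable set: {B}.
Drop B -> ε.
E -> Ba: B nullable, giving Ba | a.
E -> fBf: B nullable, giving fBf | ff.
Unchanged (no nullable symbols): S -> Eii; S -> a; S -> faa; B -> ESS; B -> aa; E -> f.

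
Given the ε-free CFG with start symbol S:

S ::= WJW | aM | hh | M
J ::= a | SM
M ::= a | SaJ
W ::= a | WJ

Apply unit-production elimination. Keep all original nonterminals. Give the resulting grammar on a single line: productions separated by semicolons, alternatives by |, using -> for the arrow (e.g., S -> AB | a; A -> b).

Unit productions: S->M.
Unit pairs (A ⇒* B via units): (S,M).
S: inherits non-unit rules of {M, S} → SaJ | WJW | a | aM | hh.
J: inherits non-unit rules of {J} → SM | a.
M: inherits non-unit rules of {M} → SaJ | a.
W: inherits non-unit rules of {W} → WJ | a.

S -> a | aM | hh | SaJ | WJW; J -> a | SM; M -> a | SaJ; W -> a | WJ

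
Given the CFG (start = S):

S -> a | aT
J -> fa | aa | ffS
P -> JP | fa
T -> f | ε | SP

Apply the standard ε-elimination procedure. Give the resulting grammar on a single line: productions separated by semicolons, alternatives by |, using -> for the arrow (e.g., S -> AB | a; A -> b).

S -> a | aT; J -> aa | fa | ffS; P -> JP | fa; T -> f | SP

Nullable set: {T}.
S -> aT: T nullable, giving a | aT.
Drop T -> ε.
Unchanged (no nullable symbols): S -> a; J -> aa; J -> fa; J -> ffS; P -> JP; P -> fa; T -> SP; T -> f.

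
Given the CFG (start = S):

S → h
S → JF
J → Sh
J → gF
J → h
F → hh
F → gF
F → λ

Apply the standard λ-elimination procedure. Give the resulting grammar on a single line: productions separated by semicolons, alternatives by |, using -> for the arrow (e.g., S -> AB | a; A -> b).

S -> J | h | JF; F -> g | gF | hh; J -> g | h | Sh | gF

Nullable set: {F}.
S -> JF: F nullable, giving J | JF.
Drop F -> λ.
F -> gF: F nullable, giving g | gF.
J -> gF: F nullable, giving g | gF.
Unchanged (no nullable symbols): S -> h; F -> hh; J -> Sh; J -> h.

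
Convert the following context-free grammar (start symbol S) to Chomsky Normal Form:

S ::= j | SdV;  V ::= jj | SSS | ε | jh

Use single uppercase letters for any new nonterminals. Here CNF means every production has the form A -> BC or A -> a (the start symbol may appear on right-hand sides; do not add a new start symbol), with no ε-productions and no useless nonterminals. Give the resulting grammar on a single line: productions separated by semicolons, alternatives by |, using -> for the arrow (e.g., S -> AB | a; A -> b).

Nullable: {V}; after ε-elimination: S -> j | Sd | SdV; V -> jh | jj | SSS.
No unit productions to eliminate.
TERM: introduce A -> d, C -> h, B -> j and substitute in every rule of length ≥2.
BIN: S -> SAV becomes S -> SD, D -> AV; V -> SSS becomes V -> SE, E -> SS.

S -> j | SA | SD; A -> d; B -> j; C -> h; D -> AV; E -> SS; V -> BB | BC | SE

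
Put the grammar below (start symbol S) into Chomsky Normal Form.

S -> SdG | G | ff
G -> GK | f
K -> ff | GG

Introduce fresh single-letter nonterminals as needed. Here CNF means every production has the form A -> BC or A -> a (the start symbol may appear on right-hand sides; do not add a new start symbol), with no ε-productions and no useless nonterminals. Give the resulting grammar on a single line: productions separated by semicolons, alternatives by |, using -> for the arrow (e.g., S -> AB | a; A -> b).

S -> f | AA | GK | SC; A -> f; B -> d; C -> BG; G -> f | GK; K -> AA | GG

No ε-productions.
After unit-elimination: S -> f | GK | ff | SdG; G -> f | GK; K -> GG | ff.
TERM: introduce B -> d, A -> f and substitute in every rule of length ≥2.
BIN: S -> SBG becomes S -> SC, C -> BG.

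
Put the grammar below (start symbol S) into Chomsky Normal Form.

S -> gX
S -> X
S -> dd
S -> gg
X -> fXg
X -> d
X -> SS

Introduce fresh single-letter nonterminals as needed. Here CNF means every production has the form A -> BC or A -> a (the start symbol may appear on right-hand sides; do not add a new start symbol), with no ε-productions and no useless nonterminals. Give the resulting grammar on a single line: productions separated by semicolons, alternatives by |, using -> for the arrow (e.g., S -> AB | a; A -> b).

No ε-productions.
After unit-elimination: S -> d | SS | dd | gX | gg | fXg; X -> d | SS | fXg.
TERM: introduce A -> d, B -> f, C -> g and substitute in every rule of length ≥2.
BIN: S -> BXC becomes S -> BD, D -> XC; X -> BXC becomes X -> BE, E -> XC.

S -> d | AA | BD | CC | CX | SS; A -> d; B -> f; C -> g; D -> XC; E -> XC; X -> d | BE | SS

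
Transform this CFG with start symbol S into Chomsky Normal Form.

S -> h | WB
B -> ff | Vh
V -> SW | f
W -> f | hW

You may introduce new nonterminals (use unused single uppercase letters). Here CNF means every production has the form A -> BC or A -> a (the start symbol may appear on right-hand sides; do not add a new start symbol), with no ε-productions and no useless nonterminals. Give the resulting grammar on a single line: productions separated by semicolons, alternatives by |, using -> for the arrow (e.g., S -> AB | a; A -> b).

No ε-productions.
No unit productions to eliminate.
TERM: introduce C -> f, A -> h and substitute in every rule of length ≥2.

S -> h | WB; A -> h; B -> CC | VA; C -> f; V -> f | SW; W -> f | AW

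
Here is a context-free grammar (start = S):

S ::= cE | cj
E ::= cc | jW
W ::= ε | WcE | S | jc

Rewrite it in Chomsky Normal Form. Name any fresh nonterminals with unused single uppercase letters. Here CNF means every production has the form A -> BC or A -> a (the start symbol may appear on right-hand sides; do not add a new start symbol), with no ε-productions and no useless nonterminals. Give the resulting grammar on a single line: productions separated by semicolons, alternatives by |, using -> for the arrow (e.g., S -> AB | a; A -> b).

S -> AB | AE; A -> c; B -> j; C -> AE; E -> j | AA | BW; W -> AB | AE | BA | WC

Nullable: {W}; after ε-elimination: S -> cE | cj; E -> j | cc | jW; W -> S | cE | jc | WcE.
After unit-elimination: S -> cE | cj; E -> j | cc | jW; W -> cE | cj | jc | WcE.
TERM: introduce A -> c, B -> j and substitute in every rule of length ≥2.
BIN: W -> WAE becomes W -> WC, C -> AE.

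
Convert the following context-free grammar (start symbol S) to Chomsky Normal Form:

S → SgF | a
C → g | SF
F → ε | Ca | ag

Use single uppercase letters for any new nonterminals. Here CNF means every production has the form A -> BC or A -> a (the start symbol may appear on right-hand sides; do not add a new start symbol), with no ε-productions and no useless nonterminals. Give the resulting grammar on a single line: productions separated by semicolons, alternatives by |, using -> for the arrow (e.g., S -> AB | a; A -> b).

Nullable: {F}; after ε-elimination: S -> a | Sg | SgF; C -> S | g | SF; F -> Ca | ag.
After unit-elimination: S -> a | Sg | SgF; C -> a | g | SF | Sg | SgF; F -> Ca | ag.
TERM: introduce B -> a, A -> g and substitute in every rule of length ≥2.
BIN: C -> SAF becomes C -> SD, D -> AF; S -> SAF becomes S -> SE, E -> AF.

S -> a | SA | SE; A -> g; B -> a; C -> a | g | SA | SD | SF; D -> AF; E -> AF; F -> BA | CB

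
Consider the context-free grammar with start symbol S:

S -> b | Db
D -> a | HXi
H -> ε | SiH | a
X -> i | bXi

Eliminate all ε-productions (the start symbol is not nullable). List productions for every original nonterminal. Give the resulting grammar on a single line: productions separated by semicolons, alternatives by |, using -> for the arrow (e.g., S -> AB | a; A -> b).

S -> b | Db; D -> a | Xi | HXi; H -> a | Si | SiH; X -> i | bXi

Nullable set: {H}.
D -> HXi: H nullable, giving HXi | Xi.
Drop H -> ε.
H -> SiH: H nullable, giving Si | SiH.
Unchanged (no nullable symbols): S -> Db; S -> b; D -> a; H -> a; X -> bXi; X -> i.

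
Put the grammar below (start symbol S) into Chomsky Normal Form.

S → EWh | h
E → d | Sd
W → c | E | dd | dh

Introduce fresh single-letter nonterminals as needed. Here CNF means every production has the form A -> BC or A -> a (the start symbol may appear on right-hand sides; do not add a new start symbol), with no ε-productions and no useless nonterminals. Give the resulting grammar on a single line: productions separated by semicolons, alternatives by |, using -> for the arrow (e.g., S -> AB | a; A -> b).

S -> h | EC; A -> d; B -> h; C -> WB; E -> d | SA; W -> c | d | AA | AB | SA

No ε-productions.
After unit-elimination: S -> h | EWh; E -> d | Sd; W -> c | d | Sd | dd | dh.
TERM: introduce A -> d, B -> h and substitute in every rule of length ≥2.
BIN: S -> EWB becomes S -> EC, C -> WB.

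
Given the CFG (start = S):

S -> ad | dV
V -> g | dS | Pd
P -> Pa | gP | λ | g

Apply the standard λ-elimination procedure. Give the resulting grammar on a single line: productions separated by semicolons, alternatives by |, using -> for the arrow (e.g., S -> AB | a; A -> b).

S -> ad | dV; P -> a | g | Pa | gP; V -> d | g | Pd | dS

Nullable set: {P}.
Drop P -> λ.
P -> Pa: P nullable, giving Pa | a.
P -> gP: P nullable, giving g | gP.
V -> Pd: P nullable, giving Pd | d.
Unchanged (no nullable symbols): S -> ad; S -> dV; P -> g; V -> dS; V -> g.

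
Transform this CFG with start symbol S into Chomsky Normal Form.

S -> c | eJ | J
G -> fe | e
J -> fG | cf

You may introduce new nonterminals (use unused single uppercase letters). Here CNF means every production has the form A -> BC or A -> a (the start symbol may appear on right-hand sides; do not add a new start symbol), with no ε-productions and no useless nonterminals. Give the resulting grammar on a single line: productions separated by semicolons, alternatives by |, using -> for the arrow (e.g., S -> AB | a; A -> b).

No ε-productions.
After unit-elimination: S -> c | cf | eJ | fG; G -> e | fe; J -> cf | fG.
TERM: introduce C -> c, B -> e, A -> f and substitute in every rule of length ≥2.

S -> c | AG | BJ | CA; A -> f; B -> e; C -> c; G -> e | AB; J -> AG | CA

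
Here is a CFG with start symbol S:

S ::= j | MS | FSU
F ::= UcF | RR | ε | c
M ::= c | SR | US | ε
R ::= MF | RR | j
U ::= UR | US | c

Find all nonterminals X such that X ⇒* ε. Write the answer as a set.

{F, M, R}

Directly nullable (have an ε-rule): {F, M}.
R is nullable via R -> MF (every symbol on the right is already known nullable).
Not nullable: S, U — each has a terminal in every rule's right-hand side or depends on a non-nullable symbol.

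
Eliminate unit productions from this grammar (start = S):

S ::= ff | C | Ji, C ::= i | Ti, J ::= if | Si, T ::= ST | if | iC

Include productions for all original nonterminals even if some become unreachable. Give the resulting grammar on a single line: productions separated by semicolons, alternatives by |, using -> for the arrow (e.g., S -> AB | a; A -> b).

Unit productions: S->C.
Unit pairs (A ⇒* B via units): (S,C).
S: inherits non-unit rules of {C, S} → Ji | Ti | ff | i.
C: inherits non-unit rules of {C} → Ti | i.
J: inherits non-unit rules of {J} → Si | if.
T: inherits non-unit rules of {T} → ST | iC | if.

S -> i | Ji | Ti | ff; C -> i | Ti; J -> Si | if; T -> ST | iC | if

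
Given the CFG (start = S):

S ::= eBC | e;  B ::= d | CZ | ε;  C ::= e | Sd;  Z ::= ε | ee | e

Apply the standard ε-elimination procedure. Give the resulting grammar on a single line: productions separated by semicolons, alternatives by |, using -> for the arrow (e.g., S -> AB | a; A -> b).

S -> e | eC | eBC; B -> C | d | CZ; C -> e | Sd; Z -> e | ee

Nullable set: {B, Z}.
S -> eBC: B nullable, giving eBC | eC.
Drop B -> ε.
B -> CZ: Z nullable, giving C | CZ.
Drop Z -> ε.
Unchanged (no nullable symbols): S -> e; B -> d; C -> Sd; C -> e; Z -> e; Z -> ee.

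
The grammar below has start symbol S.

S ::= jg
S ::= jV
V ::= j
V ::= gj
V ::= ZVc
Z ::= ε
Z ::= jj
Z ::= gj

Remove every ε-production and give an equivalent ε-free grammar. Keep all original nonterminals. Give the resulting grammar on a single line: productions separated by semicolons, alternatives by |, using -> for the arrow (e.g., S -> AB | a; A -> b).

Nullable set: {Z}.
V -> ZVc: Z nullable, giving Vc | ZVc.
Drop Z -> ε.
Unchanged (no nullable symbols): S -> jV; S -> jg; V -> gj; V -> j; Z -> gj; Z -> jj.

S -> jV | jg; V -> j | Vc | gj | ZVc; Z -> gj | jj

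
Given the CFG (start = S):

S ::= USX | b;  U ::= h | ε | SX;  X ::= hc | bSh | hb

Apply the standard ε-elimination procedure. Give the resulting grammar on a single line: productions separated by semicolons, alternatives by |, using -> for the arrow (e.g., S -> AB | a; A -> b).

Nullable set: {U}.
S -> USX: U nullable, giving SX | USX.
Drop U -> ε.
Unchanged (no nullable symbols): S -> b; U -> SX; U -> h; X -> bSh; X -> hb; X -> hc.

S -> b | SX | USX; U -> h | SX; X -> hb | hc | bSh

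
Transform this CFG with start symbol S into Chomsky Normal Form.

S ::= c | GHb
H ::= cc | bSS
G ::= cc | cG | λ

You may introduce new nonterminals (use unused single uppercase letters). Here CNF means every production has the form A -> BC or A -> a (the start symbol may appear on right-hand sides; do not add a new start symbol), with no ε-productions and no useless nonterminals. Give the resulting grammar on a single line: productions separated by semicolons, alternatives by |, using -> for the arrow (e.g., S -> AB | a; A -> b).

Nullable: {G}; after ε-elimination: S -> c | Hb | GHb; G -> c | cG | cc; H -> cc | bSS.
No unit productions to eliminate.
TERM: introduce B -> b, A -> c and substitute in every rule of length ≥2.
BIN: H -> BSS becomes H -> BC, C -> SS; S -> GHB becomes S -> GD, D -> HB.

S -> c | GD | HB; A -> c; B -> b; C -> SS; D -> HB; G -> c | AA | AG; H -> AA | BC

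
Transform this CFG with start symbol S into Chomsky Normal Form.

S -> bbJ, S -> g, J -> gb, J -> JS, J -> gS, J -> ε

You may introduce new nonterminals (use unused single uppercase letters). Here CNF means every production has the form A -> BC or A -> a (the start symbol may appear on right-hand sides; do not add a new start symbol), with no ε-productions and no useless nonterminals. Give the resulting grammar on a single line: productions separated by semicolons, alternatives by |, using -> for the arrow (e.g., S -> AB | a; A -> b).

Nullable: {J}; after ε-elimination: S -> g | bb | bbJ; J -> S | JS | gS | gb.
After unit-elimination: S -> g | bb | bbJ; J -> g | JS | bb | gS | gb | bbJ.
TERM: introduce A -> b, B -> g and substitute in every rule of length ≥2.
BIN: J -> AAJ becomes J -> AC, C -> AJ; S -> AAJ becomes S -> AD, D -> AJ.

S -> g | AA | AD; A -> b; B -> g; C -> AJ; D -> AJ; J -> g | AA | AC | BA | BS | JS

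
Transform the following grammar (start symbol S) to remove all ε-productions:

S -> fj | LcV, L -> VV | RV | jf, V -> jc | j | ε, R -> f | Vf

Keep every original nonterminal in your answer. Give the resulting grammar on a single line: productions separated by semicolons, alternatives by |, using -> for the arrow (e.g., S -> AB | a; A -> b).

S -> c | Lc | cV | fj | LcV; L -> R | V | RV | VV | jf; R -> f | Vf; V -> j | jc

Nullable set: {L, V}.
S -> LcV: L, V nullable, giving Lc | LcV | c | cV.
L -> RV: V nullable, giving R | RV.
L -> VV: V, V nullable, giving V | VV.
R -> Vf: V nullable, giving Vf | f.
Drop V -> ε.
Unchanged (no nullable symbols): S -> fj; L -> jf; R -> f; V -> j; V -> jc.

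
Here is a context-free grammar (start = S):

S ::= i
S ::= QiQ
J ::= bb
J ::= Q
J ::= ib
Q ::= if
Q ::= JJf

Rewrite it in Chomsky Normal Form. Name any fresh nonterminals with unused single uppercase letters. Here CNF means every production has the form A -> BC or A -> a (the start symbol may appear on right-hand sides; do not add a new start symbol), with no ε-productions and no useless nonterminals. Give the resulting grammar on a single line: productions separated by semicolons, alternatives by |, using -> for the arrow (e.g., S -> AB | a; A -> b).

No ε-productions.
After unit-elimination: S -> i | QiQ; J -> bb | ib | if | JJf; Q -> if | JJf.
TERM: introduce B -> b, A -> f, C -> i and substitute in every rule of length ≥2.
BIN: J -> JJA becomes J -> JD, D -> JA; Q -> JJA becomes Q -> JE, E -> JA; S -> QCQ becomes S -> QF, F -> CQ.

S -> i | QF; A -> f; B -> b; C -> i; D -> JA; E -> JA; F -> CQ; J -> BB | CA | CB | JD; Q -> CA | JE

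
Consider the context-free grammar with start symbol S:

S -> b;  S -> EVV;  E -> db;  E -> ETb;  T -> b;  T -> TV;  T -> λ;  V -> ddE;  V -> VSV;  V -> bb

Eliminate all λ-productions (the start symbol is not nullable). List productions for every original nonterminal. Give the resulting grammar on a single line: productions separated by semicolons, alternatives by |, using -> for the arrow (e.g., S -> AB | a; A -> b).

Nullable set: {T}.
E -> ETb: T nullable, giving ETb | Eb.
Drop T -> λ.
T -> TV: T nullable, giving TV | V.
Unchanged (no nullable symbols): S -> EVV; S -> b; E -> db; T -> b; V -> VSV; V -> bb; V -> ddE.

S -> b | EVV; E -> Eb | db | ETb; T -> V | b | TV; V -> bb | VSV | ddE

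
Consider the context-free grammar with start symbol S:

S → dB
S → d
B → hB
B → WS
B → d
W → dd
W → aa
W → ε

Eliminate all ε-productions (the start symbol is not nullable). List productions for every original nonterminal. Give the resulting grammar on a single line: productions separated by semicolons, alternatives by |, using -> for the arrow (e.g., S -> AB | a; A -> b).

Nullable set: {W}.
B -> WS: W nullable, giving S | WS.
Drop W -> ε.
Unchanged (no nullable symbols): S -> d; S -> dB; B -> d; B -> hB; W -> aa; W -> dd.

S -> d | dB; B -> S | d | WS | hB; W -> aa | dd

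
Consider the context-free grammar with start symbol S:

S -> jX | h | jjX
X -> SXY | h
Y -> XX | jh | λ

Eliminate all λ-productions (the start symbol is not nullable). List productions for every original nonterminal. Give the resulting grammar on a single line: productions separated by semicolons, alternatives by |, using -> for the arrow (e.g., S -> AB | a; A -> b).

Nullable set: {Y}.
X -> SXY: Y nullable, giving SX | SXY.
Drop Y -> λ.
Unchanged (no nullable symbols): S -> h; S -> jX; S -> jjX; X -> h; Y -> XX; Y -> jh.

S -> h | jX | jjX; X -> h | SX | SXY; Y -> XX | jh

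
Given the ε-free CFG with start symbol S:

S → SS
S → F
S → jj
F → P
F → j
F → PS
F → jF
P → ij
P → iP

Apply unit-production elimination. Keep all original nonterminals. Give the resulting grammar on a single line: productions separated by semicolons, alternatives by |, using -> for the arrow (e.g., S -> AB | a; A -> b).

S -> j | PS | SS | iP | ij | jF | jj; F -> j | PS | iP | ij | jF; P -> iP | ij

Unit productions: F->P, S->F.
Unit pairs (A ⇒* B via units): (F,P), (S,F), (S,P).
S: inherits non-unit rules of {F, P, S} → PS | SS | iP | ij | j | jF | jj.
F: inherits non-unit rules of {F, P} → PS | iP | ij | j | jF.
P: inherits non-unit rules of {P} → iP | ij.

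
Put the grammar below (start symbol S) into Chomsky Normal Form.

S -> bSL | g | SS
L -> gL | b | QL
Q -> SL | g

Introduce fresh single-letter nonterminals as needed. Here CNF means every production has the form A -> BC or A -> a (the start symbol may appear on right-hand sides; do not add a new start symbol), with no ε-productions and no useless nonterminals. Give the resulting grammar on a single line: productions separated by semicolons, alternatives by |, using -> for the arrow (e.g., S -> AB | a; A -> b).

No ε-productions.
No unit productions to eliminate.
TERM: introduce B -> b, A -> g and substitute in every rule of length ≥2.
BIN: S -> BSL becomes S -> BC, C -> SL.

S -> g | BC | SS; A -> g; B -> b; C -> SL; L -> b | AL | QL; Q -> g | SL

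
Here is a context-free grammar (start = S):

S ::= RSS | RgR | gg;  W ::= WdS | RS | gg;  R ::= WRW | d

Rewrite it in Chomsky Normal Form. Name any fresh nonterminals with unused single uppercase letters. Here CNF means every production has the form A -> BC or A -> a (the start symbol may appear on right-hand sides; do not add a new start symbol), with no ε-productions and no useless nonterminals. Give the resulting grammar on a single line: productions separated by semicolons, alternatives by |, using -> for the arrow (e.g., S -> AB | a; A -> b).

S -> AA | RD | RE; A -> g; B -> d; C -> RW; D -> AR; E -> SS; F -> BS; R -> d | WC; W -> AA | RS | WF

No ε-productions.
No unit productions to eliminate.
TERM: introduce B -> d, A -> g and substitute in every rule of length ≥2.
BIN: R -> WRW becomes R -> WC, C -> RW; S -> RAR becomes S -> RD, D -> AR; S -> RSS becomes S -> RE, E -> SS; W -> WBS becomes W -> WF, F -> BS.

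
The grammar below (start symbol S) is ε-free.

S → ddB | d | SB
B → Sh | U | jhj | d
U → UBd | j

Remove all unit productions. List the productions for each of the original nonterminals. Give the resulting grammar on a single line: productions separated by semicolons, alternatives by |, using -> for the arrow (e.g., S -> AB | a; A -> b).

S -> d | SB | ddB; B -> d | j | Sh | UBd | jhj; U -> j | UBd

Unit productions: B->U.
Unit pairs (A ⇒* B via units): (B,U).
S: inherits non-unit rules of {S} → SB | d | ddB.
B: inherits non-unit rules of {B, U} → Sh | UBd | d | j | jhj.
U: inherits non-unit rules of {U} → UBd | j.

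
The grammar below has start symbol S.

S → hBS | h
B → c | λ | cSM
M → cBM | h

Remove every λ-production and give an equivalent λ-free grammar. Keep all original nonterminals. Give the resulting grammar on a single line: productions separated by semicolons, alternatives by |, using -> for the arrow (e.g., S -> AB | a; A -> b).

Nullable set: {B}.
S -> hBS: B nullable, giving hBS | hS.
Drop B -> λ.
M -> cBM: B nullable, giving cBM | cM.
Unchanged (no nullable symbols): S -> h; B -> c; B -> cSM; M -> h.

S -> h | hS | hBS; B -> c | cSM; M -> h | cM | cBM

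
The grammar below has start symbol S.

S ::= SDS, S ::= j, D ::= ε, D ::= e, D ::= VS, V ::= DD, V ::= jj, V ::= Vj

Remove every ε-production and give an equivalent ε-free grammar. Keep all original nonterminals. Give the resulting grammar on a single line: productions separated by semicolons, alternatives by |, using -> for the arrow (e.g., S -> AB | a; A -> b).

S -> j | SS | SDS; D -> S | e | VS; V -> D | j | DD | Vj | jj

Nullable set: {D, V}.
S -> SDS: D nullable, giving SDS | SS.
Drop D -> ε.
D -> VS: V nullable, giving S | VS.
V -> DD: D, D nullable, giving D | DD.
V -> Vj: V nullable, giving Vj | j.
Unchanged (no nullable symbols): S -> j; D -> e; V -> jj.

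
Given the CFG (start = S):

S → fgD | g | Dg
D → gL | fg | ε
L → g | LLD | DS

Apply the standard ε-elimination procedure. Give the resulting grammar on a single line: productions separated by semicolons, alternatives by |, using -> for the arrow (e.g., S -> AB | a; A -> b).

Nullable set: {D}.
S -> Dg: D nullable, giving Dg | g.
S -> fgD: D nullable, giving fg | fgD.
Drop D -> ε.
L -> DS: D nullable, giving DS | S.
L -> LLD: D nullable, giving LL | LLD.
Unchanged (no nullable symbols): S -> g; D -> fg; D -> gL; L -> g.

S -> g | Dg | fg | fgD; D -> fg | gL; L -> S | g | DS | LL | LLD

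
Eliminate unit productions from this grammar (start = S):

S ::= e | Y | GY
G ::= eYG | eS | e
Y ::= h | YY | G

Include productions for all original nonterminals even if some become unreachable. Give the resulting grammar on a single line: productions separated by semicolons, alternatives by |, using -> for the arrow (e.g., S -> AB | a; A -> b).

Unit productions: S->Y, Y->G.
Unit pairs (A ⇒* B via units): (S,G), (S,Y), (Y,G).
S: inherits non-unit rules of {G, S, Y} → GY | YY | e | eS | eYG | h.
G: inherits non-unit rules of {G} → e | eS | eYG.
Y: inherits non-unit rules of {G, Y} → YY | e | eS | eYG | h.

S -> e | h | GY | YY | eS | eYG; G -> e | eS | eYG; Y -> e | h | YY | eS | eYG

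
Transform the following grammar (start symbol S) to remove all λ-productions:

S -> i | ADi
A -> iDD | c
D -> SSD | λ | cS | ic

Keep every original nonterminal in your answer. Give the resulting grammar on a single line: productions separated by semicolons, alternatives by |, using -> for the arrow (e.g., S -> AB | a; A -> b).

S -> i | Ai | ADi; A -> c | i | iD | iDD; D -> SS | cS | ic | SSD

Nullable set: {D}.
S -> ADi: D nullable, giving ADi | Ai.
A -> iDD: D, D nullable, giving i | iD | iDD.
Drop D -> λ.
D -> SSD: D nullable, giving SS | SSD.
Unchanged (no nullable symbols): S -> i; A -> c; D -> cS; D -> ic.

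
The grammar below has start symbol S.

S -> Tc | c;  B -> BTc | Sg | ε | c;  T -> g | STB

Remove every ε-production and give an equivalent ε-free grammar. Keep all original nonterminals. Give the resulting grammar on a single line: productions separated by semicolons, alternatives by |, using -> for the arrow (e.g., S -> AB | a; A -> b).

S -> c | Tc; B -> c | Sg | Tc | BTc; T -> g | ST | STB

Nullable set: {B}.
Drop B -> ε.
B -> BTc: B nullable, giving BTc | Tc.
T -> STB: B nullable, giving ST | STB.
Unchanged (no nullable symbols): S -> Tc; S -> c; B -> Sg; B -> c; T -> g.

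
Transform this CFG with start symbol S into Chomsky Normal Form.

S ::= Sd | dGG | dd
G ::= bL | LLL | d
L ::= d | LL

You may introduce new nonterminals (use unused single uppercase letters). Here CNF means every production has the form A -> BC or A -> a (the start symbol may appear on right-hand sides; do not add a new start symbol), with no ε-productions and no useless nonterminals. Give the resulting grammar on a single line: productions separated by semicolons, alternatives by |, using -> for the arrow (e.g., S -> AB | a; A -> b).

S -> BB | BD | SB; A -> b; B -> d; C -> LL; D -> GG; G -> d | AL | LC; L -> d | LL

No ε-productions.
No unit productions to eliminate.
TERM: introduce A -> b, B -> d and substitute in every rule of length ≥2.
BIN: G -> LLL becomes G -> LC, C -> LL; S -> BGG becomes S -> BD, D -> GG.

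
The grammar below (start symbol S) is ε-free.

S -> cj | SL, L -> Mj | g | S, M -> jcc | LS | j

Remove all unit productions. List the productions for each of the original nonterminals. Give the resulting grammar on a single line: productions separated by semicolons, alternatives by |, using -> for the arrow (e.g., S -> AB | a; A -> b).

S -> SL | cj; L -> g | Mj | SL | cj; M -> j | LS | jcc

Unit productions: L->S.
Unit pairs (A ⇒* B via units): (L,S).
S: inherits non-unit rules of {S} → SL | cj.
L: inherits non-unit rules of {L, S} → Mj | SL | cj | g.
M: inherits non-unit rules of {M} → LS | j | jcc.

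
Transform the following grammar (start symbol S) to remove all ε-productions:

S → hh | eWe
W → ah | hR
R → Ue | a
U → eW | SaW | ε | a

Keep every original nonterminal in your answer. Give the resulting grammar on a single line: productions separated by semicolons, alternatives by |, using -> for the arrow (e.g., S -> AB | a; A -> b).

Nullable set: {U}.
R -> Ue: U nullable, giving Ue | e.
Drop U -> ε.
Unchanged (no nullable symbols): S -> eWe; S -> hh; R -> a; U -> SaW; U -> a; U -> eW; W -> ah; W -> hR.

S -> hh | eWe; R -> a | e | Ue; U -> a | eW | SaW; W -> ah | hR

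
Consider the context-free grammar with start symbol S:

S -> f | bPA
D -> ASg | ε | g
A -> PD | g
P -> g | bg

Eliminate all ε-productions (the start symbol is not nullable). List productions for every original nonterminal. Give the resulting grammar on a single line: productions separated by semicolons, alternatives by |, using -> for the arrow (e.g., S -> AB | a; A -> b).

S -> f | bPA; A -> P | g | PD; D -> g | ASg; P -> g | bg

Nullable set: {D}.
A -> PD: D nullable, giving P | PD.
Drop D -> ε.
Unchanged (no nullable symbols): S -> bPA; S -> f; A -> g; D -> ASg; D -> g; P -> bg; P -> g.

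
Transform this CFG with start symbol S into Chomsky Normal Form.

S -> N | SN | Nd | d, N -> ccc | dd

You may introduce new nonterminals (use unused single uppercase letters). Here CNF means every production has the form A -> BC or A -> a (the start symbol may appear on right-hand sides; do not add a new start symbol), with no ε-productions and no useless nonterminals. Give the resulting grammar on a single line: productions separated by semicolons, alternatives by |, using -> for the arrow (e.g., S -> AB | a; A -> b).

S -> d | AD | BB | NB | SN; A -> c; B -> d; C -> AA; D -> AA; N -> AC | BB

No ε-productions.
After unit-elimination: S -> d | Nd | SN | dd | ccc; N -> dd | ccc.
TERM: introduce A -> c, B -> d and substitute in every rule of length ≥2.
BIN: N -> AAA becomes N -> AC, C -> AA; S -> AAA becomes S -> AD, D -> AA.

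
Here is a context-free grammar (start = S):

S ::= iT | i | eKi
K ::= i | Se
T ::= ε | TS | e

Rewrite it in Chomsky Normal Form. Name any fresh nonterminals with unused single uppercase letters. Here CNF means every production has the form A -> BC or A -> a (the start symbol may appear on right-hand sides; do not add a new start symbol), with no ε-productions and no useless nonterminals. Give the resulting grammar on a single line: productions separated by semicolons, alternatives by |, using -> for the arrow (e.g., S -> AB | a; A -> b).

Nullable: {T}; after ε-elimination: S -> i | iT | eKi; K -> i | Se; T -> S | e | TS.
After unit-elimination: S -> i | iT | eKi; K -> i | Se; T -> e | i | TS | iT | eKi.
TERM: introduce A -> e, B -> i and substitute in every rule of length ≥2.
BIN: S -> AKB becomes S -> AC, C -> KB; T -> AKB becomes T -> AD, D -> KB.

S -> i | AC | BT; A -> e; B -> i; C -> KB; D -> KB; K -> i | SA; T -> e | i | AD | BT | TS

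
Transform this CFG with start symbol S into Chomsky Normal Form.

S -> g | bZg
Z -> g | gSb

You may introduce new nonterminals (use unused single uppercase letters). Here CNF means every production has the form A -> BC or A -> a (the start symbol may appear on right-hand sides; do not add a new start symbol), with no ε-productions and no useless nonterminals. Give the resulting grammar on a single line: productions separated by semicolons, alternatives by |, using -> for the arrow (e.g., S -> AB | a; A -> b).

No ε-productions.
No unit productions to eliminate.
TERM: introduce A -> b, B -> g and substitute in every rule of length ≥2.
BIN: S -> AZB becomes S -> AC, C -> ZB; Z -> BSA becomes Z -> BD, D -> SA.

S -> g | AC; A -> b; B -> g; C -> ZB; D -> SA; Z -> g | BD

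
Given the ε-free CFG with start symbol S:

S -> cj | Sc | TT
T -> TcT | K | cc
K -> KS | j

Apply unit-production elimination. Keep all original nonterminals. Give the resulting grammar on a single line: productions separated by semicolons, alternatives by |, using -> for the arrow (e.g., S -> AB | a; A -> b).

S -> Sc | TT | cj; K -> j | KS; T -> j | KS | cc | TcT

Unit productions: T->K.
Unit pairs (A ⇒* B via units): (T,K).
S: inherits non-unit rules of {S} → Sc | TT | cj.
K: inherits non-unit rules of {K} → KS | j.
T: inherits non-unit rules of {K, T} → KS | TcT | cc | j.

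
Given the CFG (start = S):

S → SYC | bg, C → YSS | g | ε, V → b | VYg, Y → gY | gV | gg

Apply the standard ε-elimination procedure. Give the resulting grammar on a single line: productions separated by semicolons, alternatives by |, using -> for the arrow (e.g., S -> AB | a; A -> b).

S -> SY | bg | SYC; C -> g | YSS; V -> b | VYg; Y -> gV | gY | gg

Nullable set: {C}.
S -> SYC: C nullable, giving SY | SYC.
Drop C -> ε.
Unchanged (no nullable symbols): S -> bg; C -> YSS; C -> g; V -> VYg; V -> b; Y -> gV; Y -> gY; Y -> gg.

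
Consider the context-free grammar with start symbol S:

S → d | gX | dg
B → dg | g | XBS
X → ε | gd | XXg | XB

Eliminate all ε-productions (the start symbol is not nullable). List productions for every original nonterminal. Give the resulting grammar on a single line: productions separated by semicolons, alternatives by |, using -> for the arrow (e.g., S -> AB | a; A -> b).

S -> d | g | dg | gX; B -> g | BS | dg | XBS; X -> B | g | XB | Xg | gd | XXg

Nullable set: {X}.
S -> gX: X nullable, giving g | gX.
B -> XBS: X nullable, giving BS | XBS.
Drop X -> ε.
X -> XB: X nullable, giving B | XB.
X -> XXg: X, X nullable, giving XXg | Xg | g.
Unchanged (no nullable symbols): S -> d; S -> dg; B -> dg; B -> g; X -> gd.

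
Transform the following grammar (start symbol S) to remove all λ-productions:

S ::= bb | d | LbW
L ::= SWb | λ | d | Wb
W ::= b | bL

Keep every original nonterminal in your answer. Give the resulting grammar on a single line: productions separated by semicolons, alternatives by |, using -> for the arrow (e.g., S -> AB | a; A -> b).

Nullable set: {L}.
S -> LbW: L nullable, giving LbW | bW.
Drop L -> λ.
W -> bL: L nullable, giving b | bL.
Unchanged (no nullable symbols): S -> bb; S -> d; L -> SWb; L -> Wb; L -> d; W -> b.

S -> d | bW | bb | LbW; L -> d | Wb | SWb; W -> b | bL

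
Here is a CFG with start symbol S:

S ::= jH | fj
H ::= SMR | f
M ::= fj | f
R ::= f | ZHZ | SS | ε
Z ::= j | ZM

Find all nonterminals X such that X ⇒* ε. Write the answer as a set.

{R}

Directly nullable (have an ε-rule): {R}.
Not nullable: H, M, S, Z — each has a terminal in every rule's right-hand side or depends on a non-nullable symbol.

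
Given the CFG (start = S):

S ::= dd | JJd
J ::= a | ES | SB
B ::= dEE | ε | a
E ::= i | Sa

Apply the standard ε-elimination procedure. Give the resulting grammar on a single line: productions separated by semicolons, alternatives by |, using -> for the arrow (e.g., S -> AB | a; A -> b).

Nullable set: {B}.
Drop B -> ε.
J -> SB: B nullable, giving S | SB.
Unchanged (no nullable symbols): S -> JJd; S -> dd; B -> a; B -> dEE; E -> Sa; E -> i; J -> ES; J -> a.

S -> dd | JJd; B -> a | dEE; E -> i | Sa; J -> S | a | ES | SB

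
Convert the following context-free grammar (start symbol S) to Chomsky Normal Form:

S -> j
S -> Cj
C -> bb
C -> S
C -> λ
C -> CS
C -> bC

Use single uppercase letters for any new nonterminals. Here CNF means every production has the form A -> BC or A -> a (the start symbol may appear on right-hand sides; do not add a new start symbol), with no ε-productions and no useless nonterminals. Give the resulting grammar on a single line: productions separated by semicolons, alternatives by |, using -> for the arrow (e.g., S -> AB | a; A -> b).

S -> j | CA; A -> j; B -> b; C -> b | j | BB | BC | CA | CS

Nullable: {C}; after ε-elimination: S -> j | Cj; C -> S | b | CS | bC | bb.
After unit-elimination: S -> j | Cj; C -> b | j | CS | Cj | bC | bb.
TERM: introduce B -> b, A -> j and substitute in every rule of length ≥2.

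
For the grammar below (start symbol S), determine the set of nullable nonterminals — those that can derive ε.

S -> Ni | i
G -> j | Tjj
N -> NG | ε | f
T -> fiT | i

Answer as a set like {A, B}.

{N}

Directly nullable (have an ε-rule): {N}.
Not nullable: G, S, T — each has a terminal in every rule's right-hand side or depends on a non-nullable symbol.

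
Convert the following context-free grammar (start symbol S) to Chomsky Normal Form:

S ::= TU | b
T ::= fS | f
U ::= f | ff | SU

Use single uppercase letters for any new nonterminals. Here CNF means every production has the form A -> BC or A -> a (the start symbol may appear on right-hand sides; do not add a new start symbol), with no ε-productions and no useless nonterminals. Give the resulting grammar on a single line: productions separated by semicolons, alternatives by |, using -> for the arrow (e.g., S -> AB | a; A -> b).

S -> b | TU; A -> f; T -> f | AS; U -> f | AA | SU

No ε-productions.
No unit productions to eliminate.
TERM: introduce A -> f and substitute in every rule of length ≥2.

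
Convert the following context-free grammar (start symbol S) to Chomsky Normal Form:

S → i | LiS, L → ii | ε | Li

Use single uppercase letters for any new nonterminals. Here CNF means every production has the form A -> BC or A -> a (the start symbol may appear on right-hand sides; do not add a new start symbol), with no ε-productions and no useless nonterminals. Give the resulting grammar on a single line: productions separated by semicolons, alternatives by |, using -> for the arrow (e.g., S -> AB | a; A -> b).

Nullable: {L}; after ε-elimination: S -> i | iS | LiS; L -> i | Li | ii.
No unit productions to eliminate.
TERM: introduce A -> i and substitute in every rule of length ≥2.
BIN: S -> LAS becomes S -> LB, B -> AS.

S -> i | AS | LB; A -> i; B -> AS; L -> i | AA | LA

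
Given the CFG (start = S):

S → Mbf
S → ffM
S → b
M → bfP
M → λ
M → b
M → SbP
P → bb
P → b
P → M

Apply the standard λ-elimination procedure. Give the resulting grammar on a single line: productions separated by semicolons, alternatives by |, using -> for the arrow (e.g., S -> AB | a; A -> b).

Nullable set: {M, P}.
S -> Mbf: M nullable, giving Mbf | bf.
S -> ffM: M nullable, giving ff | ffM.
Drop M -> λ.
M -> SbP: P nullable, giving Sb | SbP.
M -> bfP: P nullable, giving bf | bfP.
P -> M: M nullable, giving M.
Unchanged (no nullable symbols): S -> b; M -> b; P -> b; P -> bb.

S -> b | bf | ff | Mbf | ffM; M -> b | Sb | bf | SbP | bfP; P -> M | b | bb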